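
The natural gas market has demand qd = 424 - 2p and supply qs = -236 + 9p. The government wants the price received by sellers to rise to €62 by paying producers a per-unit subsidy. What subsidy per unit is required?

At a seller price of 62, quantity supplied is -236 + 9·62 = 322.
Buyers absorb 322 only when they pay pb with 424 − 2·pb = 322, i.e. pb = 51.
s = ps − pb = 62 − 51 = 11.

Required subsidy s = €11 per unit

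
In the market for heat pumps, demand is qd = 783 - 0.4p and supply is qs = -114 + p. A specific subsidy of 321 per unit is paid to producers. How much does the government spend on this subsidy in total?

Pre-subsidy: 783 - 0.4p = -114 + p gives p* = 4485/7, q* = 3687/7.
With the subsidy, sellers receive ps = pb + 321 for each unit, where pb is the price buyers pay.
Supply in terms of pb becomes qs = -114 + 1(pb + 321) = 207 + pb. Setting this equal to demand: 783 - 0.4pb = 207 + pb, so pb = 2880/7.
Sellers receive ps = 2880/7 + 321 = 5127/7; q' = 783 − 0.4·(2880/7) = 4329/7.
Government outlay = subsidy × quantity = 321 × 4329/7 = 1389609/7.

Government cost = 1389609/7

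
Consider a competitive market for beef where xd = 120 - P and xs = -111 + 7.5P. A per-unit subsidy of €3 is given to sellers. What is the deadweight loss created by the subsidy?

Deadweight loss = 135/34

Pre-subsidy: 120 - P = -111 + 7.5P gives P* = 462/17, x* = 1578/17.
With the subsidy, sellers receive Ps = Pb + 3 for each unit, where Pb is the price buyers pay.
Supply in terms of Pb becomes xs = -111 + 7.5(Pb + 3) = -88.5 + 7.5Pb. Setting this equal to demand: 120 - Pb = -88.5 + 7.5Pb, so Pb = 417/17.
Sellers receive Ps = 417/17 + 3 = 468/17; x' = 120 − 1·(417/17) = 1623/17.
The subsidy expands output by 1623/17 − 1578/17 = 45/17 past the efficient level; on those units the gap between marginal cost and willingness to pay runs from 0 up to 3.
DWL = ½ × 3 × 45/17 = 135/34.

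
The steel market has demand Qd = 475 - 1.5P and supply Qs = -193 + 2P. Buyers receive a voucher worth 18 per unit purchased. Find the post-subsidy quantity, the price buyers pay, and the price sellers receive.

Q' = 1429/7; buyers pay 1264/7; sellers receive 1390/7

Pre-subsidy: 475 - 1.5P = -193 + 2P gives P* = 1336/7, Q* = 1321/7.
With the rebate, buyers effectively pay Pb = Ps − 18, where Ps is the price sellers receive.
Demand in terms of Ps becomes Qd = 475 − 1.5(Ps − 18) = 502 - 1.5Ps. Setting this equal to supply: 502 - 1.5Ps = -193 + 2Ps, so Ps = 1390/7.
Buyers pay Pb = 1390/7 − 18 = 1264/7; Q' = -193 + 2·(1390/7) = 1429/7.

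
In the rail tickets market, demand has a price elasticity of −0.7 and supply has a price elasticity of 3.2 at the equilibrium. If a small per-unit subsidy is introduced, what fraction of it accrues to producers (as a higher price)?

For a small subsidy around the equilibrium, the benefit split depends on the relative slopes, which at a point are proportional to the elasticities.
Buyer share = εs/(εs + |εd|) = 3.2/(3.2 + 0.7) = 32/39; seller share = |εd|/(εs + |εd|) = 7/39.
So producers capture 7/39 of the subsidy.

Producer share = 7/39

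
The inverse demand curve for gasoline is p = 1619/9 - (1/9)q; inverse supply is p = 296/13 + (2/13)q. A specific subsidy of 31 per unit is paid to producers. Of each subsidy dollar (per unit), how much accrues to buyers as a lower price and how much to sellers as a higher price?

Pre-subsidy: 1619/9 - (1/9)q = 296/13 + (2/13)q gives q* = 593 and p* = 114.
With the subsidy, sellers receive ps = pb + 31 for each unit, where pb is the price buyers pay.
On the curves, pb = 1619/9 - (1/9)q and ps = 296/13 + (2/13)q; the wedge ps − pb = 31 gives 296/13 + (2/13)q − (1619/9 - (1/9)q) = 31, so q' = 710.
Then pb = 1619/9 − (1/9)·710 = 101 and ps = 296/13 + (2/13)·710 = 132.
Buyers' price falls by p* − pb = 114 − 101 = 13; sellers' price rises by ps − p* = 132 − 114 = 18.

Buyers gain 13 per unit; sellers gain 18 per unit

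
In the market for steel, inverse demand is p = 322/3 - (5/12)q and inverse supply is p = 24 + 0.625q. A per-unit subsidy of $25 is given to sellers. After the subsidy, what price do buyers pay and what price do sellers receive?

Buyers pay $64; sellers receive $89

Pre-subsidy: 322/3 - (5/12)q = 24 + 0.625q gives q* = 80 and p* = 74.
With the subsidy, sellers receive ps = pb + 25 for each unit, where pb is the price buyers pay.
On the curves, pb = 322/3 - (5/12)q and ps = 24 + 0.625q; the wedge ps − pb = 25 gives 24 + 0.625q − (322/3 - (5/12)q) = 25, so q' = 104.
Then pb = 322/3 − (5/12)·104 = 64 and ps = 24 + 0.625·104 = 89.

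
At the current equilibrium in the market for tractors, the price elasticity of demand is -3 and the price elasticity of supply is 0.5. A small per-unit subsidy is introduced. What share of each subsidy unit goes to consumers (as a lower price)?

For a small subsidy around the equilibrium, the benefit split depends on the relative slopes, which at a point are proportional to the elasticities.
Buyer share = εs/(εs + |εd|) = 0.5/(0.5 + 3) = 1/7; seller share = |εd|/(εs + |εd|) = 6/7.

Consumer share = 1/7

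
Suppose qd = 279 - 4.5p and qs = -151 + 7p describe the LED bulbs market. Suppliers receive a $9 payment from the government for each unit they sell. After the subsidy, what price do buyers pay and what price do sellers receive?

Pre-subsidy: 279 - 4.5p = -151 + 7p gives p* = 860/23, q* = 2547/23.
With the subsidy, sellers receive ps = pb + 9 for each unit, where pb is the price buyers pay.
Supply in terms of pb becomes qs = -151 + 7(pb + 9) = -88 + 7pb. Setting this equal to demand: 279 - 4.5pb = -88 + 7pb, so pb = 734/23.
Sellers receive ps = 734/23 + 9 = 941/23; q' = 279 − 4.5·(734/23) = 3114/23.

Buyers pay 734/23; sellers receive 941/23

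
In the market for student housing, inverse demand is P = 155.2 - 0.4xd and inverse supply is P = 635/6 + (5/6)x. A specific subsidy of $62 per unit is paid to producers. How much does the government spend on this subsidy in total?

Pre-subsidy: 155.2 - 0.4x = 635/6 + (5/6)x gives x* = 1481/37 and P* = 5150/37.
With the subsidy, sellers receive Ps = Pb + 62 for each unit, where Pb is the price buyers pay.
On the curves, Pb = 155.2 - 0.4x and Ps = 635/6 + (5/6)x; the wedge Ps − Pb = 62 gives 635/6 + (5/6)x − (155.2 - 0.4x) = 62, so x' = 3341/37.
Then Pb = 155.2 − 0.4·(3341/37) = 4406/37 and Ps = 635/6 + (5/6)·(3341/37) = 6700/37.
Government outlay = subsidy × quantity = 62 × 3341/37 = 207142/37.

Government cost = 207142/37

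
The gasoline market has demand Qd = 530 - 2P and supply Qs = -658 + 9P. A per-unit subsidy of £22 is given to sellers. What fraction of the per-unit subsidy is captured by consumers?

Pre-subsidy: 530 - 2P = -658 + 9P gives P* = 108, Q* = 314.
With the subsidy, sellers receive Ps = Pb + 22 for each unit, where Pb is the price buyers pay.
Supply in terms of Pb becomes Qs = -658 + 9(Pb + 22) = -460 + 9Pb. Setting this equal to demand: 530 - 2Pb = -460 + 9Pb, so Pb = 90.
Sellers receive Ps = 90 + 22 = 112; Q' = 530 − 2·90 = 350.
Buyers' price falls by P* − Pb = 108 − 90 = 18; sellers' price rises by Ps − P* = 112 − 108 = 4.
So consumers capture 18/22 = 9/11 of each unit of subsidy.

Consumer share = 9/11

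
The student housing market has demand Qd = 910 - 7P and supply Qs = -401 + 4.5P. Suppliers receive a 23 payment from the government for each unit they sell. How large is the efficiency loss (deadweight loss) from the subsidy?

Deadweight loss = 724.5

Pre-subsidy: 910 - 7P = -401 + 4.5P gives P* = 114, Q* = 112.
With the subsidy, sellers receive Ps = Pb + 23 for each unit, where Pb is the price buyers pay.
Supply in terms of Pb becomes Qs = -401 + 4.5(Pb + 23) = -297.5 + 4.5Pb. Setting this equal to demand: 910 - 7Pb = -297.5 + 4.5Pb, so Pb = 105.
Sellers receive Ps = 105 + 23 = 128; Q' = 910 − 7·105 = 175.
The subsidy expands output by 175 − 112 = 63 past the efficient level; on those units the gap between marginal cost and willingness to pay runs from 0 up to 23.
DWL = ½ × 23 × 63 = 724.5.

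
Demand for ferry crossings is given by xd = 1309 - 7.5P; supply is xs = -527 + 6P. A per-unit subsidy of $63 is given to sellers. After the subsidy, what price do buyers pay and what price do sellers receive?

Buyers pay $108; sellers receive $171

Pre-subsidy: 1309 - 7.5P = -527 + 6P gives P* = 136, x* = 289.
With the subsidy, sellers receive Ps = Pb + 63 for each unit, where Pb is the price buyers pay.
Supply in terms of Pb becomes xs = -527 + 6(Pb + 63) = -149 + 6Pb. Setting this equal to demand: 1309 - 7.5Pb = -149 + 6Pb, so Pb = 108.
Sellers receive Ps = 108 + 63 = 171; x' = 1309 − 7.5·108 = 499.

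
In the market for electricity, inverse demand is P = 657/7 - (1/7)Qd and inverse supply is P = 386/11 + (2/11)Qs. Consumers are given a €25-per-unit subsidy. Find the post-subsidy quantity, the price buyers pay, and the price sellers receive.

Q' = 258; buyers pay €57; sellers receive €82

Pre-subsidy: 657/7 - (1/7)Q = 386/11 + (2/11)Q gives Q* = 181 and P* = 68.
With the rebate, buyers effectively pay Pb = Ps − 25, where Ps is the price sellers receive.
On the curves, Pb = 657/7 - (1/7)Q and Ps = 386/11 + (2/11)Q; the wedge Ps − Pb = 25 gives 386/11 + (2/11)Q − (657/7 - (1/7)Q) = 25, so Q' = 258.
Then Pb = 657/7 − (1/7)·258 = 57 and Ps = 386/11 + (2/11)·258 = 82.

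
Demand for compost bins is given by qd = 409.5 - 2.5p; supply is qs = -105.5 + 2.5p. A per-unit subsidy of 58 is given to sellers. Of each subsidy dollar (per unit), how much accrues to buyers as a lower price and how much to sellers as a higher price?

Buyers gain 29 per unit; sellers gain 29 per unit

Pre-subsidy: 409.5 - 2.5p = -105.5 + 2.5p gives p* = 103, q* = 152.
With the subsidy, sellers receive ps = pb + 58 for each unit, where pb is the price buyers pay.
Supply in terms of pb becomes qs = -105.5 + 2.5(pb + 58) = 39.5 + 2.5pb. Setting this equal to demand: 409.5 - 2.5pb = 39.5 + 2.5pb, so pb = 74.
Sellers receive ps = 74 + 58 = 132; q' = 409.5 − 2.5·74 = 224.5.
Buyers' price falls by p* − pb = 103 − 74 = 29; sellers' price rises by ps − p* = 132 − 103 = 29.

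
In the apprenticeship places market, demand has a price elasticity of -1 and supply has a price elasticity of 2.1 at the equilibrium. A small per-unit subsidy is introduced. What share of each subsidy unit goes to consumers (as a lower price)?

Consumer share = 21/31

For a small subsidy around the equilibrium, the benefit split depends on the relative slopes, which at a point are proportional to the elasticities.
Buyer share = εs/(εs + |εd|) = 2.1/(2.1 + 1) = 21/31; seller share = |εd|/(εs + |εd|) = 10/31.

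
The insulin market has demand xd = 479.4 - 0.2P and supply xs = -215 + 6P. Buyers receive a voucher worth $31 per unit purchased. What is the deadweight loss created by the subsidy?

Deadweight loss = $93

Pre-subsidy: 479.4 - 0.2P = -215 + 6P gives P* = 112, x* = 457.
With the rebate, buyers effectively pay Pb = Ps − 31, where Ps is the price sellers receive.
Demand in terms of Ps becomes xd = 479.4 − 0.2(Ps − 31) = 485.6 - 0.2Ps. Setting this equal to supply: 485.6 - 0.2Ps = -215 + 6Ps, so Ps = 113.
Buyers pay Pb = 113 − 31 = 82; x' = -215 + 6·113 = 463.
The subsidy expands output by 463 − 457 = 6 past the efficient level; on those units the gap between marginal cost and willingness to pay runs from 0 up to 31.
DWL = ½ × 31 × 6 = 93.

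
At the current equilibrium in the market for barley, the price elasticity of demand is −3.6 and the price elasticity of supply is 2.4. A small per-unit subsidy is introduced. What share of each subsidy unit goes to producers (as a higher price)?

Producer share = 0.6

For a small subsidy around the equilibrium, the benefit split depends on the relative slopes, which at a point are proportional to the elasticities.
Buyer share = εs/(εs + |εd|) = 2.4/(2.4 + 3.6) = 0.4; seller share = |εd|/(εs + |εd|) = 0.6.
So producers capture 0.6 of the subsidy.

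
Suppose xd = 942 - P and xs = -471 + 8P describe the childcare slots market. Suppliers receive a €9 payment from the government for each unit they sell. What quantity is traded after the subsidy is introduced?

x' = 793

Pre-subsidy: 942 - P = -471 + 8P gives P* = 157, x* = 785.
With the subsidy, sellers receive Ps = Pb + 9 for each unit, where Pb is the price buyers pay.
Supply in terms of Pb becomes xs = -471 + 8(Pb + 9) = -399 + 8Pb. Setting this equal to demand: 942 - Pb = -399 + 8Pb, so Pb = 149.
Sellers receive Ps = 149 + 9 = 158; x' = 942 − 1·149 = 793.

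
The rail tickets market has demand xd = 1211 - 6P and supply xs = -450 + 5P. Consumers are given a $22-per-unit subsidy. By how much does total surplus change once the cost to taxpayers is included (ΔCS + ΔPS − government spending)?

Net change in total surplus = -$660

Pre-subsidy: 1211 - 6P = -450 + 5P gives P* = 151, x* = 305.
With the rebate, buyers effectively pay Pb = Ps − 22, where Ps is the price sellers receive.
Demand in terms of Ps becomes xd = 1211 − 6(Ps − 22) = 1343 - 6Ps. Setting this equal to supply: 1343 - 6Ps = -450 + 5Ps, so Ps = 163.
Buyers pay Pb = 163 − 22 = 141; x' = -450 + 5·163 = 365.
ΔCS = ½(305 + 365)(151 − 141) = 3350; ΔPS = ½(305 + 365)(163 − 151) = 4020.
Government spending = 22 × 365 = 8030.
Net change = 3350 + 4020 − 8030 = -660. The loss equals the DWL triangle ½·22·60.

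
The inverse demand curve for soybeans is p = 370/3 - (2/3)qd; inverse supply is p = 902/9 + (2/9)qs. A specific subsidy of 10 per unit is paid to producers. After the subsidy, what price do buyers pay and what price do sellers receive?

Pre-subsidy: 370/3 - (2/3)q = 902/9 + (2/9)q gives q* = 26 and p* = 106.
With the subsidy, sellers receive ps = pb + 10 for each unit, where pb is the price buyers pay.
On the curves, pb = 370/3 - (2/3)q and ps = 902/9 + (2/9)q; the wedge ps − pb = 10 gives 902/9 + (2/9)q − (370/3 - (2/3)q) = 10, so q' = 37.25.
Then pb = 370/3 − (2/3)·37.25 = 98.5 and ps = 902/9 + (2/9)·37.25 = 108.5.

Buyers pay 98.5; sellers receive 108.5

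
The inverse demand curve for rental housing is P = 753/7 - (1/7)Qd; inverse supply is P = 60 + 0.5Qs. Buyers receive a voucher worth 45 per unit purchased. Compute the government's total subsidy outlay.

Pre-subsidy: 753/7 - (1/7)Q = 60 + 0.5Q gives Q* = 74 and P* = 97.
With the rebate, buyers effectively pay Pb = Ps − 45, where Ps is the price sellers receive.
On the curves, Pb = 753/7 - (1/7)Q and Ps = 60 + 0.5Q; the wedge Ps − Pb = 45 gives 60 + 0.5Q − (753/7 - (1/7)Q) = 45, so Q' = 144.
Then Pb = 753/7 − (1/7)·144 = 87 and Ps = 60 + 0.5·144 = 132.
Government outlay = subsidy × quantity = 45 × 144 = 6480.

Government cost = 6480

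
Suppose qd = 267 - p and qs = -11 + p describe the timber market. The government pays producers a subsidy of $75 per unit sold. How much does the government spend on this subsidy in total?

Pre-subsidy: 267 - p = -11 + p gives p* = 139, q* = 128.
With the subsidy, sellers receive ps = pb + 75 for each unit, where pb is the price buyers pay.
Supply in terms of pb becomes qs = -11 + 1(pb + 75) = 64 + pb. Setting this equal to demand: 267 - pb = 64 + pb, so pb = 101.5.
Sellers receive ps = 101.5 + 75 = 176.5; q' = 267 − 1·101.5 = 165.5.
Government outlay = subsidy × quantity = 75 × 165.5 = 12412.5.

Government cost = $12412.5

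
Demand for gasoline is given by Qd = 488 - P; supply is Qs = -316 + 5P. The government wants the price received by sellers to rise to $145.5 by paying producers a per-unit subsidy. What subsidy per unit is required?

At a seller price of 145.5, quantity supplied is -316 + 5·145.5 = 411.5.
Buyers absorb 411.5 only when they pay Pb with 488 − 1·Pb = 411.5, i.e. Pb = 76.5.
s = Ps − Pb = 145.5 − 76.5 = 69.

Required subsidy s = $69 per unit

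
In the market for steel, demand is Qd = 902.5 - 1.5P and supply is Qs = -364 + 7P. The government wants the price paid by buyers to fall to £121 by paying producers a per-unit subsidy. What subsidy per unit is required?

At a buyer price of 121, quantity demanded is 902.5 − 1.5·121 = 721.
Sellers supply 721 only when they receive Ps with -364 + 7·Ps = 721, i.e. Ps = 155.
s = Ps − Pb = 155 − 121 = 34.

Required subsidy s = £34 per unit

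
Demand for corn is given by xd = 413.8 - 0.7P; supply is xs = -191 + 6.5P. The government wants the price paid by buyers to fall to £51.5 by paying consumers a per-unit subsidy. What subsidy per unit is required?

At a buyer price of 51.5, quantity demanded is 413.8 − 0.7·51.5 = 377.75.
Sellers supply 377.75 only when they receive Ps with -191 + 6.5·Ps = 377.75, i.e. Ps = 87.5.
s = Ps − Pb = 87.5 − 51.5 = 36.

Required subsidy s = £36 per unit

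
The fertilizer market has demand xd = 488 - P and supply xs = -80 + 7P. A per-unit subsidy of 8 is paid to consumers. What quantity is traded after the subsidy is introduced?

Pre-subsidy: 488 - P = -80 + 7P gives P* = 71, x* = 417.
With the rebate, buyers effectively pay Pb = Ps − 8, where Ps is the price sellers receive.
Demand in terms of Ps becomes xd = 488 − 1(Ps − 8) = 496 - Ps. Setting this equal to supply: 496 - Ps = -80 + 7Ps, so Ps = 72.
Buyers pay Pb = 72 − 8 = 64; x' = -80 + 7·72 = 424.

x' = 424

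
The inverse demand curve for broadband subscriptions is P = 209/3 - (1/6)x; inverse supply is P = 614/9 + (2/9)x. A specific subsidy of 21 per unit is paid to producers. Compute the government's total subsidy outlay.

Pre-subsidy: 209/3 - (1/6)x = 614/9 + (2/9)x gives x* = 26/7 and P* = 1450/21.
With the subsidy, sellers receive Ps = Pb + 21 for each unit, where Pb is the price buyers pay.
On the curves, Pb = 209/3 - (1/6)x and Ps = 614/9 + (2/9)x; the wedge Ps − Pb = 21 gives 614/9 + (2/9)x − (209/3 - (1/6)x) = 21, so x' = 404/7.
Then Pb = 209/3 − (1/6)·(404/7) = 1261/21 and Ps = 614/9 + (2/9)·(404/7) = 1702/21.
Government outlay = subsidy × quantity = 21 × 404/7 = 1212.

Government cost = 1212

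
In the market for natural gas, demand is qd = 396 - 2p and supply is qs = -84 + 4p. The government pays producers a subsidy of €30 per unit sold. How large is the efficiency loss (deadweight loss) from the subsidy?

Deadweight loss = €600

Pre-subsidy: 396 - 2p = -84 + 4p gives p* = 80, q* = 236.
With the subsidy, sellers receive ps = pb + 30 for each unit, where pb is the price buyers pay.
Supply in terms of pb becomes qs = -84 + 4(pb + 30) = 36 + 4pb. Setting this equal to demand: 396 - 2pb = 36 + 4pb, so pb = 60.
Sellers receive ps = 60 + 30 = 90; q' = 396 − 2·60 = 276.
The subsidy expands output by 276 − 236 = 40 past the efficient level; on those units the gap between marginal cost and willingness to pay runs from 0 up to 30.
DWL = ½ × 30 × 40 = 600.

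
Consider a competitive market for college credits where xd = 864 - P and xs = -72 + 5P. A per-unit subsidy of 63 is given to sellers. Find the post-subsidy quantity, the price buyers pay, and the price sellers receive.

x' = 760.5; buyers pay 103.5; sellers receive 166.5

Pre-subsidy: 864 - P = -72 + 5P gives P* = 156, x* = 708.
With the subsidy, sellers receive Ps = Pb + 63 for each unit, where Pb is the price buyers pay.
Supply in terms of Pb becomes xs = -72 + 5(Pb + 63) = 243 + 5Pb. Setting this equal to demand: 864 - Pb = 243 + 5Pb, so Pb = 103.5.
Sellers receive Ps = 103.5 + 63 = 166.5; x' = 864 − 1·103.5 = 760.5.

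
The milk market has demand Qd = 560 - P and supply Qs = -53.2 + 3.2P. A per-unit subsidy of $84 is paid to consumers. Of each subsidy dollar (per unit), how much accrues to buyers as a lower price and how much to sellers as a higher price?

Buyers gain $64 per unit; sellers gain $20 per unit

Pre-subsidy: 560 - P = -53.2 + 3.2P gives P* = 146, Q* = 414.
With the rebate, buyers effectively pay Pb = Ps − 84, where Ps is the price sellers receive.
Demand in terms of Ps becomes Qd = 560 − 1(Ps − 84) = 644 - Ps. Setting this equal to supply: 644 - Ps = -53.2 + 3.2Ps, so Ps = 166.
Buyers pay Pb = 166 − 84 = 82; Q' = -53.2 + 3.2·166 = 478.
Buyers' price falls by P* − Pb = 146 − 82 = 64; sellers' price rises by Ps − P* = 166 − 146 = 20.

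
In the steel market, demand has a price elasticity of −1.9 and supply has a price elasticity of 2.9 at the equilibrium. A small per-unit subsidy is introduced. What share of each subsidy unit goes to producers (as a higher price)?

For a small subsidy around the equilibrium, the benefit split depends on the relative slopes, which at a point are proportional to the elasticities.
Buyer share = εs/(εs + |εd|) = 2.9/(2.9 + 1.9) = 29/48; seller share = |εd|/(εs + |εd|) = 19/48.
So producers capture 19/48 of the subsidy.

Producer share = 19/48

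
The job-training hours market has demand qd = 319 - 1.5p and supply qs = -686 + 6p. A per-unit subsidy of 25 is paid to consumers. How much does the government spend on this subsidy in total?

Government cost = 3700

Pre-subsidy: 319 - 1.5p = -686 + 6p gives p* = 134, q* = 118.
With the rebate, buyers effectively pay pb = ps − 25, where ps is the price sellers receive.
Demand in terms of ps becomes qd = 319 − 1.5(ps − 25) = 356.5 - 1.5ps. Setting this equal to supply: 356.5 - 1.5ps = -686 + 6ps, so ps = 139.
Buyers pay pb = 139 − 25 = 114; q' = -686 + 6·139 = 148.
Government outlay = subsidy × quantity = 25 × 148 = 3700.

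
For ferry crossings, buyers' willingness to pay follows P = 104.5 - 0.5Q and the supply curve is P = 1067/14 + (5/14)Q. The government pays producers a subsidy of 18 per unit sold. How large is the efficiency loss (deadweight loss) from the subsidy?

Deadweight loss = 189

Pre-subsidy: 104.5 - 0.5Q = 1067/14 + (5/14)Q gives Q* = 33 and P* = 88.
With the subsidy, sellers receive Ps = Pb + 18 for each unit, where Pb is the price buyers pay.
On the curves, Pb = 104.5 - 0.5Q and Ps = 1067/14 + (5/14)Q; the wedge Ps − Pb = 18 gives 1067/14 + (5/14)Q − (104.5 - 0.5Q) = 18, so Q' = 54.
Then Pb = 104.5 − 0.5·54 = 77.5 and Ps = 1067/14 + (5/14)·54 = 95.5.
The subsidy expands output by 54 − 33 = 21 past the efficient level; on those units the gap between marginal cost and willingness to pay runs from 0 up to 18.
DWL = ½ × 18 × 21 = 189.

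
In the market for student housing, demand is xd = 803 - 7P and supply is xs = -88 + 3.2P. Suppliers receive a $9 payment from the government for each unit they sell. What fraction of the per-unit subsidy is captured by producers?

Pre-subsidy: 803 - 7P = -88 + 3.2P gives P* = 1485/17, x* = 3256/17.
With the subsidy, sellers receive Ps = Pb + 9 for each unit, where Pb is the price buyers pay.
Supply in terms of Pb becomes xs = -88 + 3.2(Pb + 9) = -59.2 + 3.2Pb. Setting this equal to demand: 803 - 7Pb = -59.2 + 3.2Pb, so Pb = 1437/17.
Sellers receive Ps = 1437/17 + 9 = 1590/17; x' = 803 − 7·(1437/17) = 3592/17.
Buyers' price falls by P* − Pb = 1485/17 − 1437/17 = 48/17; sellers' price rises by Ps − P* = 1590/17 − 1485/17 = 105/17.
So producers capture (105/17)/9 = 35/51 of each unit of subsidy.

Producer share = 35/51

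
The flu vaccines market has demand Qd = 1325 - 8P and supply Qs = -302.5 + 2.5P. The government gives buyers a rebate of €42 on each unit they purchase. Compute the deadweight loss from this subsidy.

Pre-subsidy: 1325 - 8P = -302.5 + 2.5P gives P* = 155, Q* = 85.
With the rebate, buyers effectively pay Pb = Ps − 42, where Ps is the price sellers receive.
Demand in terms of Ps becomes Qd = 1325 − 8(Ps − 42) = 1661 - 8Ps. Setting this equal to supply: 1661 - 8Ps = -302.5 + 2.5Ps, so Ps = 187.
Buyers pay Pb = 187 − 42 = 145; Q' = -302.5 + 2.5·187 = 165.
The subsidy expands output by 165 − 85 = 80 past the efficient level; on those units the gap between marginal cost and willingness to pay runs from 0 up to 42.
DWL = ½ × 42 × 80 = 1680.

Deadweight loss = €1680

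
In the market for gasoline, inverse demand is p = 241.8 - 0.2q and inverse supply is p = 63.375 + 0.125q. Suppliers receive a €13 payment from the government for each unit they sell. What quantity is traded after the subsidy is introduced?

q' = 589

Pre-subsidy: 241.8 - 0.2q = 63.375 + 0.125q gives q* = 549 and p* = 132.
With the subsidy, sellers receive ps = pb + 13 for each unit, where pb is the price buyers pay.
On the curves, pb = 241.8 - 0.2q and ps = 63.375 + 0.125q; the wedge ps − pb = 13 gives 63.375 + 0.125q − (241.8 - 0.2q) = 13, so q' = 589.
Then pb = 241.8 − 0.2·589 = 124 and ps = 63.375 + 0.125·589 = 137.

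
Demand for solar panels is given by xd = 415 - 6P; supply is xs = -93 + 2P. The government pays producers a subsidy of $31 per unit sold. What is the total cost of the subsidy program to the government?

Government cost = $2495.5

Pre-subsidy: 415 - 6P = -93 + 2P gives P* = 63.5, x* = 34.
With the subsidy, sellers receive Ps = Pb + 31 for each unit, where Pb is the price buyers pay.
Supply in terms of Pb becomes xs = -93 + 2(Pb + 31) = -31 + 2Pb. Setting this equal to demand: 415 - 6Pb = -31 + 2Pb, so Pb = 55.75.
Sellers receive Ps = 55.75 + 31 = 86.75; x' = 415 − 6·55.75 = 80.5.
Government outlay = subsidy × quantity = 31 × 80.5 = 2495.5.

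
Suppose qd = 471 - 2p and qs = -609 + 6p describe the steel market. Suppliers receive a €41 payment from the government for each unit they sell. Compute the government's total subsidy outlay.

Government cost = €10762.5

Pre-subsidy: 471 - 2p = -609 + 6p gives p* = 135, q* = 201.
With the subsidy, sellers receive ps = pb + 41 for each unit, where pb is the price buyers pay.
Supply in terms of pb becomes qs = -609 + 6(pb + 41) = -363 + 6pb. Setting this equal to demand: 471 - 2pb = -363 + 6pb, so pb = 104.25.
Sellers receive ps = 104.25 + 41 = 145.25; q' = 471 − 2·104.25 = 262.5.
Government outlay = subsidy × quantity = 41 × 262.5 = 10762.5.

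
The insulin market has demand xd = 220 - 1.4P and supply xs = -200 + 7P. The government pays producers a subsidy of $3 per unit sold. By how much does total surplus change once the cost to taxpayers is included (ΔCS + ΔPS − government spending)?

Pre-subsidy: 220 - 1.4P = -200 + 7P gives P* = 50, x* = 150.
With the subsidy, sellers receive Ps = Pb + 3 for each unit, where Pb is the price buyers pay.
Supply in terms of Pb becomes xs = -200 + 7(Pb + 3) = -179 + 7Pb. Setting this equal to demand: 220 - 1.4Pb = -179 + 7Pb, so Pb = 47.5.
Sellers receive Ps = 47.5 + 3 = 50.5; x' = 220 − 1.4·47.5 = 153.5.
ΔCS = ½(150 + 153.5)(50 − 47.5) = 379.375; ΔPS = ½(150 + 153.5)(50.5 − 50) = 75.875.
Government spending = 3 × 153.5 = 460.5.
Net change = 379.375 + 75.875 − 460.5 = -5.25. The loss equals the DWL triangle ½·3·3.5.

Net change in total surplus = -$5.25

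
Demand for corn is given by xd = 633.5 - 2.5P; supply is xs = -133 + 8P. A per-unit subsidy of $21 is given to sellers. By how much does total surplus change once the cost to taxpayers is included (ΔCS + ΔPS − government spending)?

Pre-subsidy: 633.5 - 2.5P = -133 + 8P gives P* = 73, x* = 451.
With the subsidy, sellers receive Ps = Pb + 21 for each unit, where Pb is the price buyers pay.
Supply in terms of Pb becomes xs = -133 + 8(Pb + 21) = 35 + 8Pb. Setting this equal to demand: 633.5 - 2.5Pb = 35 + 8Pb, so Pb = 57.
Sellers receive Ps = 57 + 21 = 78; x' = 633.5 − 2.5·57 = 491.
ΔCS = ½(451 + 491)(73 − 57) = 7536; ΔPS = ½(451 + 491)(78 − 73) = 2355.
Government spending = 21 × 491 = 10311.
Net change = 7536 + 2355 − 10311 = -420. The loss equals the DWL triangle ½·21·40.

Net change in total surplus = -$420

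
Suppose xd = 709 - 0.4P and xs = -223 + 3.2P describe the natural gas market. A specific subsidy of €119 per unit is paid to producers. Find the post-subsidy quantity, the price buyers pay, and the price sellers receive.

Pre-subsidy: 709 - 0.4P = -223 + 3.2P gives P* = 2330/9, x* = 5449/9.
With the subsidy, sellers receive Ps = Pb + 119 for each unit, where Pb is the price buyers pay.
Supply in terms of Pb becomes xs = -223 + 3.2(Pb + 119) = 157.8 + 3.2Pb. Setting this equal to demand: 709 - 0.4Pb = 157.8 + 3.2Pb, so Pb = 1378/9.
Sellers receive Ps = 1378/9 + 119 = 2449/9; x' = 709 − 0.4·(1378/9) = 29149/45.

x' = 29149/45; buyers pay 1378/9; sellers receive 2449/9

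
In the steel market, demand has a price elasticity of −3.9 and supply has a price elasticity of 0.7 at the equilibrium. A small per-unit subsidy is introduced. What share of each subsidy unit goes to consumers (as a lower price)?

Consumer share = 7/46

For a small subsidy around the equilibrium, the benefit split depends on the relative slopes, which at a point are proportional to the elasticities.
Buyer share = εs/(εs + |εd|) = 0.7/(0.7 + 3.9) = 7/46; seller share = |εd|/(εs + |εd|) = 39/46.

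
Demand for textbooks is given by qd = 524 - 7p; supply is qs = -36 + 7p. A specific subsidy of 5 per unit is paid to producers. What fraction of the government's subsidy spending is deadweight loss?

Pre-subsidy: 524 - 7p = -36 + 7p gives p* = 40, q* = 244.
With the subsidy, sellers receive ps = pb + 5 for each unit, where pb is the price buyers pay.
Supply in terms of pb becomes qs = -36 + 7(pb + 5) = -1 + 7pb. Setting this equal to demand: 524 - 7pb = -1 + 7pb, so pb = 37.5.
Sellers receive ps = 37.5 + 5 = 42.5; q' = 524 − 7·37.5 = 261.5.
ΔCS = ½(244 + 261.5)(40 − 37.5) = 631.875; ΔPS = ½(244 + 261.5)(42.5 − 40) = 631.875.
Government spending = 5 × 261.5 = 1307.5.
DWL = ½ × 5 × (261.5 − 244) = 43.75; fraction = 43.75 / 1307.5 = 35/1046.

DWL / government spending = 35/1046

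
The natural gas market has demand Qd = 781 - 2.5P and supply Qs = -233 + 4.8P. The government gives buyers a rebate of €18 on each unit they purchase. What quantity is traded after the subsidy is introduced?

Pre-subsidy: 781 - 2.5P = -233 + 4.8P gives P* = 10140/73, Q* = 31663/73.
With the rebate, buyers effectively pay Pb = Ps − 18, where Ps is the price sellers receive.
Demand in terms of Ps becomes Qd = 781 − 2.5(Ps − 18) = 826 - 2.5Ps. Setting this equal to supply: 826 - 2.5Ps = -233 + 4.8Ps, so Ps = 10590/73.
Buyers pay Pb = 10590/73 − 18 = 9276/73; Q' = -233 + 4.8·(10590/73) = 33823/73.

Q' = 33823/73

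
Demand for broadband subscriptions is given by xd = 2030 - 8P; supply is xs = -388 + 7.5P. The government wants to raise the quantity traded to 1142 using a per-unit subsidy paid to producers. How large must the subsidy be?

At x = 1142, invert demand for the buyer price: Pb = (2030 − 1142)/8 = 111; invert supply for the seller price: Ps = (1142 − (-388))/7.5 = 204.
The subsidy must fill the gap: s = Ps − Pb = 204 − 111 = 93.

Required subsidy s = 93 per unit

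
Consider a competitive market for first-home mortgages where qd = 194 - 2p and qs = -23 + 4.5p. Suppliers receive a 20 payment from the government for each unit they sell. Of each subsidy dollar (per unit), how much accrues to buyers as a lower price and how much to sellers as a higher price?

Pre-subsidy: 194 - 2p = -23 + 4.5p gives p* = 434/13, q* = 1654/13.
With the subsidy, sellers receive ps = pb + 20 for each unit, where pb is the price buyers pay.
Supply in terms of pb becomes qs = -23 + 4.5(pb + 20) = 67 + 4.5pb. Setting this equal to demand: 194 - 2pb = 67 + 4.5pb, so pb = 254/13.
Sellers receive ps = 254/13 + 20 = 514/13; q' = 194 − 2·(254/13) = 2014/13.
Buyers' price falls by p* − pb = 434/13 − 254/13 = 180/13; sellers' price rises by ps − p* = 514/13 − 434/13 = 80/13.

Buyers gain 180/13 per unit; sellers gain 80/13 per unit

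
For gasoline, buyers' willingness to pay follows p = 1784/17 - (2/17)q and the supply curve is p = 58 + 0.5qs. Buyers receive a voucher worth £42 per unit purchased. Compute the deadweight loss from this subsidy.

Pre-subsidy: 1784/17 - (2/17)q = 58 + 0.5q gives q* = 76 and p* = 96.
With the rebate, buyers effectively pay pb = ps − 42, where ps is the price sellers receive.
On the curves, pb = 1784/17 - (2/17)q and ps = 58 + 0.5q; the wedge ps − pb = 42 gives 58 + 0.5q − (1784/17 - (2/17)q) = 42, so q' = 144.
Then pb = 1784/17 − (2/17)·144 = 88 and ps = 58 + 0.5·144 = 130.
The subsidy expands output by 144 − 76 = 68 past the efficient level; on those units the gap between marginal cost and willingness to pay runs from 0 up to 42.
DWL = ½ × 42 × 68 = 1428.

Deadweight loss = £1428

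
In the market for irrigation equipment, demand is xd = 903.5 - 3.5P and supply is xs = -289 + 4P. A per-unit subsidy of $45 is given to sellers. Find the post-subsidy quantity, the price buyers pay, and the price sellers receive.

Pre-subsidy: 903.5 - 3.5P = -289 + 4P gives P* = 159, x* = 347.
With the subsidy, sellers receive Ps = Pb + 45 for each unit, where Pb is the price buyers pay.
Supply in terms of Pb becomes xs = -289 + 4(Pb + 45) = -109 + 4Pb. Setting this equal to demand: 903.5 - 3.5Pb = -109 + 4Pb, so Pb = 135.
Sellers receive Ps = 135 + 45 = 180; x' = 903.5 − 3.5·135 = 431.

x' = 431; buyers pay $135; sellers receive $180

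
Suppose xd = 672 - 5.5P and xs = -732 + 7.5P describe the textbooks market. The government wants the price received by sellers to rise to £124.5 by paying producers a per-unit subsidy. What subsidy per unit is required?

Required subsidy s = £39 per unit

At a seller price of 124.5, quantity supplied is -732 + 7.5·124.5 = 201.75.
Buyers absorb 201.75 only when they pay Pb with 672 − 5.5·Pb = 201.75, i.e. Pb = 85.5.
s = Ps − Pb = 124.5 − 85.5 = 39.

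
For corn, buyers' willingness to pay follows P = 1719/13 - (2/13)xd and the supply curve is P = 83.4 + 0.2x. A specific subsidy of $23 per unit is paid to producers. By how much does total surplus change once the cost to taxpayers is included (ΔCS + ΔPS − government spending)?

Pre-subsidy: 1719/13 - (2/13)x = 83.4 + 0.2x gives x* = 138 and P* = 111.
With the subsidy, sellers receive Ps = Pb + 23 for each unit, where Pb is the price buyers pay.
On the curves, Pb = 1719/13 - (2/13)x and Ps = 83.4 + 0.2x; the wedge Ps − Pb = 23 gives 83.4 + 0.2x − (1719/13 - (2/13)x) = 23, so x' = 203.
Then Pb = 1719/13 − (2/13)·203 = 101 and Ps = 83.4 + 0.2·203 = 124.
ΔCS = ½(138 + 203)(111 − 101) = 1705; ΔPS = ½(138 + 203)(124 − 111) = 2216.5.
Government spending = 23 × 203 = 4669.
Net change = 1705 + 2216.5 − 4669 = -747.5. The loss equals the DWL triangle ½·23·65.

Net change in total surplus = -$747.5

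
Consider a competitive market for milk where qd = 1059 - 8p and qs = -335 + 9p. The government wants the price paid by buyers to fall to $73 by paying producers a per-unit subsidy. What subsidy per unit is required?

At a buyer price of 73, quantity demanded is 1059 − 8·73 = 475.
Sellers supply 475 only when they receive ps with -335 + 9·ps = 475, i.e. ps = 90.
s = ps − pb = 90 − 73 = 17.

Required subsidy s = $17 per unit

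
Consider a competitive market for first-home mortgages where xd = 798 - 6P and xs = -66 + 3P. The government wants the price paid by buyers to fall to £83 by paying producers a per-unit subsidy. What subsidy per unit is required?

Required subsidy s = £39 per unit

At a buyer price of 83, quantity demanded is 798 − 6·83 = 300.
Sellers supply 300 only when they receive Ps with -66 + 3·Ps = 300, i.e. Ps = 122.
s = Ps − Pb = 122 − 83 = 39.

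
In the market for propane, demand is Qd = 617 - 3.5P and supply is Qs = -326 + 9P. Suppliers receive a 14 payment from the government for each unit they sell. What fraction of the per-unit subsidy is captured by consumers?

Pre-subsidy: 617 - 3.5P = -326 + 9P gives P* = 75.44, Q* = 352.96.
With the subsidy, sellers receive Ps = Pb + 14 for each unit, where Pb is the price buyers pay.
Supply in terms of Pb becomes Qs = -326 + 9(Pb + 14) = -200 + 9Pb. Setting this equal to demand: 617 - 3.5Pb = -200 + 9Pb, so Pb = 65.36.
Sellers receive Ps = 65.36 + 14 = 79.36; Q' = 617 − 3.5·65.36 = 388.24.
Buyers' price falls by P* − Pb = 75.44 − 65.36 = 10.08; sellers' price rises by Ps − P* = 79.36 − 75.44 = 3.92.
So consumers capture 10.08/14 = 0.72 of each unit of subsidy.

Consumer share = 0.72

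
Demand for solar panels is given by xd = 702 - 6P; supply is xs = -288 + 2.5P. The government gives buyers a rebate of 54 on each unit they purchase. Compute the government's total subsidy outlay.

Pre-subsidy: 702 - 6P = -288 + 2.5P gives P* = 1980/17, x* = 54/17.
With the rebate, buyers effectively pay Pb = Ps − 54, where Ps is the price sellers receive.
Demand in terms of Ps becomes xd = 702 − 6(Ps − 54) = 1026 - 6Ps. Setting this equal to supply: 1026 - 6Ps = -288 + 2.5Ps, so Ps = 2628/17.
Buyers pay Pb = 2628/17 − 54 = 1710/17; x' = -288 + 2.5·(2628/17) = 1674/17.
Government outlay = subsidy × quantity = 54 × 1674/17 = 90396/17.

Government cost = 90396/17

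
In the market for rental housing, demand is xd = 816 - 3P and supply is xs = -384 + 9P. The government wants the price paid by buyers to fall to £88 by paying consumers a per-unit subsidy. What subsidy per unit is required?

At a buyer price of 88, quantity demanded is 816 − 3·88 = 552.
Sellers supply 552 only when they receive Ps with -384 + 9·Ps = 552, i.e. Ps = 104.
s = Ps − Pb = 104 − 88 = 16.

Required subsidy s = £16 per unit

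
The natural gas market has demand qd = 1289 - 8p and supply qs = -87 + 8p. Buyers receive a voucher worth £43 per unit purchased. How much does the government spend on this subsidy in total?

Government cost = £33239

Pre-subsidy: 1289 - 8p = -87 + 8p gives p* = 86, q* = 601.
With the rebate, buyers effectively pay pb = ps − 43, where ps is the price sellers receive.
Demand in terms of ps becomes qd = 1289 − 8(ps − 43) = 1633 - 8ps. Setting this equal to supply: 1633 - 8ps = -87 + 8ps, so ps = 107.5.
Buyers pay pb = 107.5 − 43 = 64.5; q' = -87 + 8·107.5 = 773.
Government outlay = subsidy × quantity = 43 × 773 = 33239.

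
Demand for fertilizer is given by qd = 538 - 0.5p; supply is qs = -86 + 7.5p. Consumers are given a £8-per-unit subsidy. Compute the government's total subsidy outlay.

Pre-subsidy: 538 - 0.5p = -86 + 7.5p gives p* = 78, q* = 499.
With the rebate, buyers effectively pay pb = ps − 8, where ps is the price sellers receive.
Demand in terms of ps becomes qd = 538 − 0.5(ps − 8) = 542 - 0.5ps. Setting this equal to supply: 542 - 0.5ps = -86 + 7.5ps, so ps = 78.5.
Buyers pay pb = 78.5 − 8 = 70.5; q' = -86 + 7.5·78.5 = 502.75.
Government outlay = subsidy × quantity = 8 × 502.75 = 4022.

Government cost = £4022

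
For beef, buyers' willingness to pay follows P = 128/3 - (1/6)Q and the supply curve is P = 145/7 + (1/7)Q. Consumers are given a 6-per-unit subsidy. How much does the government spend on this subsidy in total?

Pre-subsidy: 128/3 - (1/6)Q = 145/7 + (1/7)Q gives Q* = 922/13 and P* = 401/13.
With the rebate, buyers effectively pay Pb = Ps − 6, where Ps is the price sellers receive.
On the curves, Pb = 128/3 - (1/6)Q and Ps = 145/7 + (1/7)Q; the wedge Ps − Pb = 6 gives 145/7 + (1/7)Q − (128/3 - (1/6)Q) = 6, so Q' = 1174/13.
Then Pb = 128/3 − (1/6)·(1174/13) = 359/13 and Ps = 145/7 + (1/7)·(1174/13) = 437/13.
Government outlay = subsidy × quantity = 6 × 1174/13 = 7044/13.

Government cost = 7044/13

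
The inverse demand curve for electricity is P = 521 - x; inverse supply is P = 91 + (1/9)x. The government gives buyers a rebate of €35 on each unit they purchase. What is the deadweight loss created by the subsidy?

Deadweight loss = €551.25

Pre-subsidy: 521 - x = 91 + (1/9)x gives x* = 387 and P* = 134.
With the rebate, buyers effectively pay Pb = Ps − 35, where Ps is the price sellers receive.
On the curves, Pb = 521 - x and Ps = 91 + (1/9)x; the wedge Ps − Pb = 35 gives 91 + (1/9)x − (521 - x) = 35, so x' = 418.5.
Then Pb = 521 − 1·418.5 = 102.5 and Ps = 91 + (1/9)·418.5 = 137.5.
The subsidy expands output by 418.5 − 387 = 31.5 past the efficient level; on those units the gap between marginal cost and willingness to pay runs from 0 up to 35.
DWL = ½ × 35 × 31.5 = 551.25.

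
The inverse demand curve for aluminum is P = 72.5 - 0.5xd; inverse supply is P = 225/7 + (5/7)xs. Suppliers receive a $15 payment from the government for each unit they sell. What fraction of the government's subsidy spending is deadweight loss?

Pre-subsidy: 72.5 - 0.5x = 225/7 + (5/7)x gives x* = 565/17 and P* = 950/17.
With the subsidy, sellers receive Ps = Pb + 15 for each unit, where Pb is the price buyers pay.
On the curves, Pb = 72.5 - 0.5x and Ps = 225/7 + (5/7)x; the wedge Ps − Pb = 15 gives 225/7 + (5/7)x − (72.5 - 0.5x) = 15, so x' = 775/17.
Then Pb = 72.5 − 0.5·(775/17) = 845/17 and Ps = 225/7 + (5/7)·(775/17) = 1100/17.
ΔCS = ½(565/17 + 775/17)(950/17 − 845/17) = 70350/289; ΔPS = ½(565/17 + 775/17)(1100/17 − 950/17) = 100500/289.
Government spending = 15 × 775/17 = 11625/17.
DWL = ½ × 15 × (775/17 − 565/17) = 1575/17; fraction = (1575/17) / (11625/17) = 21/155.

DWL / government spending = 21/155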